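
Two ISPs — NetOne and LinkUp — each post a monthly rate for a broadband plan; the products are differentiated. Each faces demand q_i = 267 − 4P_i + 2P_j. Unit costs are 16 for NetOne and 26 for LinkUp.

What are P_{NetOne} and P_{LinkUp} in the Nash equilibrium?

NetOne's profit: π = (P_{NetOne} − 16)(267 − 4P_{NetOne} + 2P_{LinkUp}).
∂π/∂P_{NetOne} = 331 − 8P_{NetOne} + 2P_{LinkUp} = 0 ⇒ P_{NetOne} = 41.375 + 0.25P_{LinkUp}.
Similarly P_{LinkUp} = 46.375 + 0.25P_{NetOne}.
Solving the two reaction functions simultaneously: (1 − (0.25)(0.25))P_{NetOne} = 41.375 + 0.25·46.375, so 0.9375P_{NetOne} = 1695/32 and P_{NetOne} = 56.5.
Then P_{LinkUp} = 46.375 + 0.25·56.5 = 60.5.

56.5, 60.5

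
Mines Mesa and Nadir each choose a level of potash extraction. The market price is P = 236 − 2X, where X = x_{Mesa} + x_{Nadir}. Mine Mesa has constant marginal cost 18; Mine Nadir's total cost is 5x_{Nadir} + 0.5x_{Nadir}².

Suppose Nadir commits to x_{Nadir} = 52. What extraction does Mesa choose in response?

28.5

Mine Mesa's profit: π = x_{Mesa}(236 − 2(x_{Mesa} + x_{Nadir})) − 18x_{Mesa}.
∂π/∂x_{Mesa} = 218 − 4x_{Mesa} − 2x_{Nadir} = 0, so x_{Mesa} = 54.5 − 0.5x_{Nadir}.
At x_{Nadir} = 52: x_{Mesa} = 54.5 − 0.5·52 = 28.5.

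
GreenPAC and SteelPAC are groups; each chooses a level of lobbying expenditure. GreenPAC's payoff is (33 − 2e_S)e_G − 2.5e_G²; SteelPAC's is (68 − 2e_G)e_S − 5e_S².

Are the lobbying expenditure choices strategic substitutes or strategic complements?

Expanding GreenPAC's payoff: 33e_G − 2e_Se_G − 2.5e_G².
∂π/∂e_G = 33 − 2e_S − 5e_G = 0, so e_G = 6.6 − 0.4e_S.
The best-response slope de_G/de_S = −0.4 < 0: the reaction function is downward-sloping, so the choices are strategic substitutes.

strategic substitutes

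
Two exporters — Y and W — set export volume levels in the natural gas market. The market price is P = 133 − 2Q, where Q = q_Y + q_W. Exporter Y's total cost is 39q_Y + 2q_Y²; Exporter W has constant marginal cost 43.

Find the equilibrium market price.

81

Exporter Y's profit: π = q_Y(133 − 2(q_Y + q_W)) − 39q_Y − 2q_Y².
∂π/∂q_Y = 94 − 8q_Y − 2q_W = 0, so q_Y = 11.75 − 0.25q_W.
For W: ∂π/∂q_W = 90 − 4q_W − 2q_Y = 0 ⇒ q_W = 22.5 − 0.5q_Y.
Solving the two reaction functions simultaneously: (1 − (−0.25)(−0.5))q_Y = 11.75 − 0.25·22.5, so 0.875q_Y = 6.125 and q_Y = 7.
Then q_W = 22.5 − 0.5·7 = 19.
Equilibrium price: P = 133 − 2·26 = 81.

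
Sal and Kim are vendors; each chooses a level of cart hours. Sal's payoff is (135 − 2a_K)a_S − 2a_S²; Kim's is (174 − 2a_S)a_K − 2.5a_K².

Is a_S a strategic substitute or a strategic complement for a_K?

strategic substitutes

Expanding Sal's payoff: 135a_S − 2a_Ka_S − 2a_S².
∂π/∂a_S = 135 − 2a_K − 4a_S = 0, so a_S = 33.75 − 0.5a_K.
The best-response slope da_S/da_K = −0.5 < 0: the reaction function is downward-sloping, so the choices are strategic substitutes.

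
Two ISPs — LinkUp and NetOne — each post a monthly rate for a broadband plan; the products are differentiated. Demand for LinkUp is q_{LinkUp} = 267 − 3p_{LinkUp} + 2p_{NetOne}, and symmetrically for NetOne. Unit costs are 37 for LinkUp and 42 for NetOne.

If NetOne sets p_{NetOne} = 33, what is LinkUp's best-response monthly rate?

74

LinkUp's profit: π = (p_{LinkUp} − 37)(267 − 3p_{LinkUp} + 2p_{NetOne}).
∂π/∂p_{LinkUp} = 378 − 6p_{LinkUp} + 2p_{NetOne} = 0 ⇒ p_{LinkUp} = 63 + (1/3)p_{NetOne}.
At p_{NetOne} = 33: p_{LinkUp} = 63 + (1/3)·33 = 74.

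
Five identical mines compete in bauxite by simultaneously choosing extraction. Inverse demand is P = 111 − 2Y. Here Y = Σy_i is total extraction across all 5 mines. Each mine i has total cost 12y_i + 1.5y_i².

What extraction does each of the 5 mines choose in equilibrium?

6.6

A representative mine's profit is π_i = y_i(111 − 2Y) − 12y_i − 1.5y_i², with Y = y_i + Σ_{j≠i} y_j.
First-order condition: 99 − 7y_i − 2Σ_{j≠i} y_j = 0.
Imposing symmetry (y_j = y for all j) turns Σ_{j≠i} y_j into 4y, so 99 = 15y and y = 6.6.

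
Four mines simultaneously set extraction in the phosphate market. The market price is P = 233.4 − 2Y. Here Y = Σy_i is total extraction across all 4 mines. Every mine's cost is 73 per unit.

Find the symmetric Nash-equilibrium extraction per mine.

16.04

A representative mine's profit is π_i = y_i(233.4 − 2Y) − 73y_i, with Y = y_i + Σ_{j≠i} y_j.
First-order condition: 160.4 − 4y_i − 2Σ_{j≠i} y_j = 0.
In a symmetric equilibrium every mine chooses the same y, so Σ_{j≠i} y_j = 3y. The condition becomes 160.4 − 10y = 0, giving y = 160.4/10 = 16.04.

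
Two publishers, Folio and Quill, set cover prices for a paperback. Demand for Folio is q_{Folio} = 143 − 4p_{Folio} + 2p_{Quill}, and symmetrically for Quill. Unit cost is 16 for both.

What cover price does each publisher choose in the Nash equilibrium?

Folio's profit: π = (p_{Folio} − 16)(143 − 4p_{Folio} + 2p_{Quill}).
∂π/∂p_{Folio} = 207 − 8p_{Folio} + 2p_{Quill} = 0 ⇒ p_{Folio} = 25.875 + 0.25p_{Quill}.
By symmetry p_{Quill} = p_{Folio}; substituting into the reaction function, 0.75p_{Folio} = 25.875 and p_{Folio} = 34.5.

34.5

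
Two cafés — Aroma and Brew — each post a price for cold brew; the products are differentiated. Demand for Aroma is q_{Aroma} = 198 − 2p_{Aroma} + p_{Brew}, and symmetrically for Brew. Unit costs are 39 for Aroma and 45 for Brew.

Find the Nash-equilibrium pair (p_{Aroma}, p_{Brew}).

Aroma's profit: π = (p_{Aroma} − 39)(198 − 2p_{Aroma} + p_{Brew}).
∂π/∂p_{Aroma} = 276 − 4p_{Aroma} + p_{Brew} = 0 ⇒ p_{Aroma} = 69 + 0.25p_{Brew}.
Similarly p_{Brew} = 72 + 0.25p_{Aroma}.
Plugging p_{Brew} into Aroma's best response: p_{Aroma} = 69 + 0.25(72 + 0.25p_{Aroma}) ⇒ 0.9375p_{Aroma} = 87, so p_{Aroma} = 92.8.
Then p_{Brew} = 72 + 0.25·92.8 = 95.2.

92.8, 95.2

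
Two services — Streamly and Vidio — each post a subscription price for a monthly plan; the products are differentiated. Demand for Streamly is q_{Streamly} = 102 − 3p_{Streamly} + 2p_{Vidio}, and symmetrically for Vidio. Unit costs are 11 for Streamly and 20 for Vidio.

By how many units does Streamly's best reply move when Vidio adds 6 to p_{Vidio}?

2

Streamly's profit: π = (p_{Streamly} − 11)(102 − 3p_{Streamly} + 2p_{Vidio}).
∂π/∂p_{Streamly} = 135 − 6p_{Streamly} + 2p_{Vidio} = 0 ⇒ p_{Streamly} = 22.5 + (1/3)p_{Vidio}.
The reaction-function slope is 1/3, so a 6-unit rise in p_{Vidio} moves p_{Streamly} by 1/3 × 6 = 2. Streamly's best response rises — the actions are strategic complements.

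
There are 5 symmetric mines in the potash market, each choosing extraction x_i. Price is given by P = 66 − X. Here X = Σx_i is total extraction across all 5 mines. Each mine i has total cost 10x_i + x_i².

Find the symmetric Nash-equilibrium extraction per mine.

A representative mine's profit is π_i = x_i(66 − X) − 10x_i − x_i², with X = x_i + Σ_{j≠i} x_j.
First-order condition: 56 − 4x_i − Σ_{j≠i} x_j = 0.
In a symmetric equilibrium every mine chooses the same x, so Σ_{j≠i} x_j = 4x. The condition becomes 56 − 8x = 0, giving x = 56/8 = 7.

7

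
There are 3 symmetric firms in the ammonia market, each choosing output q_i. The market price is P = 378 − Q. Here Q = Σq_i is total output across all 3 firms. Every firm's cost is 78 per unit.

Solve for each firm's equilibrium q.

75

A representative firm's profit is π_i = q_i(378 − Q) − 78q_i, with Q = q_i + Σ_{j≠i} q_j.
First-order condition: 300 − 2q_i − Σ_{j≠i} q_j = 0.
Imposing symmetry (q_j = q for all j) turns Σ_{j≠i} q_j into 2q, so 300 = 4q and q = 75.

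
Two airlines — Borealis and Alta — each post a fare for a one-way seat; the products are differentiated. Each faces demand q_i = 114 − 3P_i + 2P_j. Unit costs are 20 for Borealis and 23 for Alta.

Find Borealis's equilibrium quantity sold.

72.1875

Borealis's profit: π = (P_{Borealis} − 20)(114 − 3P_{Borealis} + 2P_{Alta}).
∂π/∂P_{Borealis} = 174 − 6P_{Borealis} + 2P_{Alta} = 0 ⇒ P_{Borealis} = 29 + (1/3)P_{Alta}.
Similarly P_{Alta} = 30.5 + (1/3)P_{Borealis}.
Solving the two reaction functions simultaneously: (1 − (1/3)(1/3))P_{Borealis} = 29 + (1/3)·30.5, so (8/9)P_{Borealis} = 235/6 and P_{Borealis} = 44.0625.
Then P_{Alta} = 30.5 + (1/3)·44.0625 = 45.1875.
q_{Borealis} = 114 − 3·44.0625 + 2·45.1875 = 72.1875.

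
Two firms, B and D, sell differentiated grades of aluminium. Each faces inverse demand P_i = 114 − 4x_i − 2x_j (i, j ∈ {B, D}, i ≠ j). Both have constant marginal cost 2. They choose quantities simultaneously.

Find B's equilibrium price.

Firm B's profit: π = x_B(114 − 4x_B − 2x_D) − 2x_B.
∂π/∂x_B = 112 − 8x_B − 2x_D = 0 ⇒ x_B = 14 − 0.25x_D.
Setting x_B = x_D in the reaction function: x_B = 14 − 0.25x_B, so x_B = 14 / 1.25 = 11.2.
P_B = 114 − 4·11.2 − 2·11.2 = 46.8.

46.8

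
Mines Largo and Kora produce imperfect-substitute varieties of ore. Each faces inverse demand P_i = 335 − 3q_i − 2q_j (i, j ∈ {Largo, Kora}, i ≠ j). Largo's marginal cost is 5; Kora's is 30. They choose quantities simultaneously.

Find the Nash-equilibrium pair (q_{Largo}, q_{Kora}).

42.8125, 36.5625

Mine Largo's profit: π = q_{Largo}(335 − 3q_{Largo} − 2q_{Kora}) − 5q_{Largo}.
∂π/∂q_{Largo} = 330 − 6q_{Largo} − 2q_{Kora} = 0 ⇒ q_{Largo} = 55 − (1/3)q_{Kora}.
Similarly q_{Kora} = 305/6 − (1/3)q_{Largo}.
Plugging q_{Kora} into Largo's best response: q_{Largo} = 55 − (1/3)(305/6 − (1/3)q_{Largo}) ⇒ (8/9)q_{Largo} = 685/18, so q_{Largo} = 42.8125.
Then q_{Kora} = 305/6 − (1/3)·42.8125 = 36.5625.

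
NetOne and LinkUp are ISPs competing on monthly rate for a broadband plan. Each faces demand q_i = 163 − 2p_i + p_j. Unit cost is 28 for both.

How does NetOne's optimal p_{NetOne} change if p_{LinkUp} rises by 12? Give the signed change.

NetOne's profit: π = (p_{NetOne} − 28)(163 − 2p_{NetOne} + p_{LinkUp}).
∂π/∂p_{NetOne} = 219 − 4p_{NetOne} + p_{LinkUp} = 0 ⇒ p_{NetOne} = 54.75 + 0.25p_{LinkUp}.
The reaction-function slope is 0.25, so a 12-unit rise in p_{LinkUp} moves p_{NetOne} by 0.25 × 12 = 3. NetOne's best response rises — the actions are strategic complements.

3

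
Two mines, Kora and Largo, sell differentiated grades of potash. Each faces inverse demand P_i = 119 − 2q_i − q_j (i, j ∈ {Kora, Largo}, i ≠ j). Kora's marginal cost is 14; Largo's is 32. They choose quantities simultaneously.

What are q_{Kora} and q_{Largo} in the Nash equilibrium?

22.2, 16.2

Mine Kora's profit: π = q_{Kora}(119 − 2q_{Kora} − q_{Largo}) − 14q_{Kora}.
∂π/∂q_{Kora} = 105 − 4q_{Kora} − q_{Largo} = 0 ⇒ q_{Kora} = 26.25 − 0.25q_{Largo}.
Similarly q_{Largo} = 21.75 − 0.25q_{Kora}.
Substituting the second reaction function into the first: q_{Kora} = 26.25 − 0.25(21.75 − 0.25q_{Kora}), which gives 0.9375q_{Kora} = 20.8125 ⇒ q_{Kora} = 22.2.
Then q_{Largo} = 21.75 − 0.25·22.2 = 16.2.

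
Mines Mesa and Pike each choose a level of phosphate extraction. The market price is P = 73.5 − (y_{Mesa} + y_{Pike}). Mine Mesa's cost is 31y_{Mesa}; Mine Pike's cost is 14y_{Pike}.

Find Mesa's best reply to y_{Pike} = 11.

15.75

Mine Mesa's profit: π = y_{Mesa}(73.5 − (y_{Mesa} + y_{Pike})) − 31y_{Mesa}.
∂π/∂y_{Mesa} = 42.5 − 2y_{Mesa} − y_{Pike} = 0, so y_{Mesa} = 21.25 − 0.5y_{Pike}.
At y_{Pike} = 11: y_{Mesa} = 21.25 − 0.5·11 = 15.75.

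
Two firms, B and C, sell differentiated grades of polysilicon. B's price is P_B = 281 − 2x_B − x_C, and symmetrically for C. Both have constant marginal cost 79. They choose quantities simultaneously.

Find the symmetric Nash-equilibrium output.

Firm B's profit: π = x_B(281 − 2x_B − x_C) − 79x_B.
∂π/∂x_B = 202 − 4x_B − x_C = 0 ⇒ x_B = 50.5 − 0.25x_C.
The game is symmetric, so in equilibrium x_C = x_B: the reaction function gives 1.25x_B = 50.5, hence x_B = 40.4.

40.4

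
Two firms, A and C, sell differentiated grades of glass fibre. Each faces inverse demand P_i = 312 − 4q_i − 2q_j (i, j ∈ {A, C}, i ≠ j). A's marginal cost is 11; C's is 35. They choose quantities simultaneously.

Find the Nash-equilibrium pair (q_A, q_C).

30.9, 26.9

Firm A's profit: π = q_A(312 − 4q_A − 2q_C) − 11q_A.
∂π/∂q_A = 301 − 8q_A − 2q_C = 0 ⇒ q_A = 37.625 − 0.25q_C.
Similarly q_C = 34.625 − 0.25q_A.
Substituting the second reaction function into the first: q_A = 37.625 − 0.25(34.625 − 0.25q_A), which gives 0.9375q_A = 927/32 ⇒ q_A = 30.9.
Then q_C = 34.625 − 0.25·30.9 = 26.9.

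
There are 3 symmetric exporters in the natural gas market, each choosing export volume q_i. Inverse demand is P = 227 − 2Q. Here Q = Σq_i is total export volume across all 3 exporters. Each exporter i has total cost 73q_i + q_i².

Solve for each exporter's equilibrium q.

15.4

A representative exporter's profit is π_i = q_i(227 − 2Q) − 73q_i − q_i², with Q = q_i + Σ_{j≠i} q_j.
First-order condition: 154 − 6q_i − 2Σ_{j≠i} q_j = 0.
With identical exporters, set every q_j = q: then 154 − 6q − 4q = 0, i.e. q = 154/10 = 15.4.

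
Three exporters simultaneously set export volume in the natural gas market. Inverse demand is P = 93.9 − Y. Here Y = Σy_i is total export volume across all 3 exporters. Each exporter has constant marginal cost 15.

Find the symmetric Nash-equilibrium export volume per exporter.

19.725

A representative exporter's profit is π_i = y_i(93.9 − Y) − 15y_i, with Y = y_i + Σ_{j≠i} y_j.
First-order condition: 78.9 − 2y_i − Σ_{j≠i} y_j = 0.
With identical exporters, set every y_j = y: then 78.9 − 2y − 2y = 0, i.e. y = 78.9/4 = 19.725.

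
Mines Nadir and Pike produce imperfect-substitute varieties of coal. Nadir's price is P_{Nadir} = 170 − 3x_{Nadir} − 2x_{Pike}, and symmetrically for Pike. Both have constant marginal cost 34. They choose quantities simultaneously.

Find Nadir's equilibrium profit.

Mine Nadir's profit: π = x_{Nadir}(170 − 3x_{Nadir} − 2x_{Pike}) − 34x_{Nadir}.
∂π/∂x_{Nadir} = 136 − 6x_{Nadir} − 2x_{Pike} = 0 ⇒ x_{Nadir} = 68/3 − (1/3)x_{Pike}.
By symmetry x_{Pike} = x_{Nadir}; substituting into the reaction function, (4/3)x_{Nadir} = 68/3 and x_{Nadir} = 17.
P_{Nadir} = 170 − 3·17 − 2·17 = 85.
Profit = (85 − 34)·17 = 867.

867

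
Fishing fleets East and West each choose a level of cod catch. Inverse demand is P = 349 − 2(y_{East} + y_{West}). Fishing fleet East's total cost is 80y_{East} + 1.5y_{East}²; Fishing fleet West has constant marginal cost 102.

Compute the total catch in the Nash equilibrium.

Fishing fleet East's profit: π = y_{East}(349 − 2(y_{East} + y_{West})) − 80y_{East} − 1.5y_{East}².
∂π/∂y_{East} = 269 − 7y_{East} − 2y_{West} = 0, so y_{East} = 269/7 − (2/7)y_{West}.
For West: ∂π/∂y_{West} = 247 − 4y_{West} − 2y_{East} = 0 ⇒ y_{West} = 61.75 − 0.5y_{East}.
Plugging y_{West} into East's best response: y_{East} = 269/7 − (2/7)(61.75 − 0.5y_{East}) ⇒ (6/7)y_{East} = 291/14, so y_{East} = 24.25.
Then y_{West} = 61.75 − 0.5·24.25 = 49.625.
Total catch: 24.25 + 49.625 = 73.875.

73.875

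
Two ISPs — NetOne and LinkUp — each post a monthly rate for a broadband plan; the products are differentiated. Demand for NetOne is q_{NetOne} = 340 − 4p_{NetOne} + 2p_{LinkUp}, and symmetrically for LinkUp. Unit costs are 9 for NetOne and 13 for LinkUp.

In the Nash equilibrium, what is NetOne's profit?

NetOne's profit: π = (p_{NetOne} − 9)(340 − 4p_{NetOne} + 2p_{LinkUp}).
∂π/∂p_{NetOne} = 376 − 8p_{NetOne} + 2p_{LinkUp} = 0 ⇒ p_{NetOne} = 47 + 0.25p_{LinkUp}.
Similarly p_{LinkUp} = 49 + 0.25p_{NetOne}.
Substituting the second reaction function into the first: p_{NetOne} = 47 + 0.25(49 + 0.25p_{NetOne}), which gives 0.9375p_{NetOne} = 59.25 ⇒ p_{NetOne} = 63.2.
Then p_{LinkUp} = 49 + 0.25·63.2 = 64.8.
q_{NetOne} = 340 − 4·63.2 + 2·64.8 = 216.8.
Profit = (63.2 − 9)·216.8 = 11750.56.

11750.56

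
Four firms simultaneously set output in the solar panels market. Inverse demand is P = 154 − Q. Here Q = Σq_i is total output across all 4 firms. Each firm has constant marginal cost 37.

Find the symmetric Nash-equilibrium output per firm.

23.4

A representative firm's profit is π_i = q_i(154 − Q) − 37q_i, with Q = q_i + Σ_{j≠i} q_j.
First-order condition: 117 − 2q_i − Σ_{j≠i} q_j = 0.
In a symmetric equilibrium every firm chooses the same q, so Σ_{j≠i} q_j = 3q. The condition becomes 117 − 5q = 0, giving q = 117/5 = 23.4.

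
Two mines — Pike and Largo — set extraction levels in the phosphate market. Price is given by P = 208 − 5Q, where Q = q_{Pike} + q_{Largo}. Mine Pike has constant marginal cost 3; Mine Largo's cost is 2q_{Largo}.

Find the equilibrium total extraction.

Mine Pike's profit: π = q_{Pike}(208 − 5(q_{Pike} + q_{Largo})) − 3q_{Pike}.
∂π/∂q_{Pike} = 205 − 10q_{Pike} − 5q_{Largo} = 0, so q_{Pike} = 20.5 − 0.5q_{Largo}.
By the same steps for Largo: q_{Largo} = 20.6 − 0.5q_{Pike}.
Solving the two reaction functions simultaneously: (1 − (−0.5)(−0.5))q_{Pike} = 20.5 − 0.5·20.6, so 0.75q_{Pike} = 10.2 and q_{Pike} = 13.6.
Then q_{Largo} = 20.6 − 0.5·13.6 = 13.8.
Total extraction: 13.6 + 13.8 = 27.4.

27.4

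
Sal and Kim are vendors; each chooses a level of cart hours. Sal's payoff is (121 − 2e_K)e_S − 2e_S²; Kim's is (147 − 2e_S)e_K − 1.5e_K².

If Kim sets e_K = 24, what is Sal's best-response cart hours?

18.25

Expanding Sal's payoff: 121e_S − 2e_Ke_S − 2e_S².
∂π/∂e_S = 121 − 2e_K − 4e_S = 0, so e_S = 30.25 − 0.5e_K.
At e_K = 24: e_S = 30.25 − 0.5·24 = 18.25.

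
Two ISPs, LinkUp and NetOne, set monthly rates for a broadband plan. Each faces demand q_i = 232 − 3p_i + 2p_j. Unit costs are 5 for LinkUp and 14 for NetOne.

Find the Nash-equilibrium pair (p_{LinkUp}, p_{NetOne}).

LinkUp's profit: π = (p_{LinkUp} − 5)(232 − 3p_{LinkUp} + 2p_{NetOne}).
∂π/∂p_{LinkUp} = 247 − 6p_{LinkUp} + 2p_{NetOne} = 0 ⇒ p_{LinkUp} = 247/6 + (1/3)p_{NetOne}.
Similarly p_{NetOne} = 137/3 + (1/3)p_{LinkUp}.
Substituting the second reaction function into the first: p_{LinkUp} = 247/6 + (1/3)(137/3 + (1/3)p_{LinkUp}), which gives (8/9)p_{LinkUp} = 1015/18 ⇒ p_{LinkUp} = 63.4375.
Then p_{NetOne} = 137/3 + (1/3)·63.4375 = 66.8125.

63.4375, 66.8125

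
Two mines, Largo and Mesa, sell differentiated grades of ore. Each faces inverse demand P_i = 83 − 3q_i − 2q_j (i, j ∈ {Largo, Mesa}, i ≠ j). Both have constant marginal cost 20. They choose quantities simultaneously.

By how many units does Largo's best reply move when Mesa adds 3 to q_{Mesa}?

-1

Mine Largo's profit: π = q_{Largo}(83 − 3q_{Largo} − 2q_{Mesa}) − 20q_{Largo}.
∂π/∂q_{Largo} = 63 − 6q_{Largo} − 2q_{Mesa} = 0 ⇒ q_{Largo} = 10.5 − (1/3)q_{Mesa}.
The reaction-function slope is −1/3, so a 3-unit rise in q_{Mesa} moves q_{Largo} by −1/3 × 3 = −1. Largo's best response falls — the actions are strategic substitutes.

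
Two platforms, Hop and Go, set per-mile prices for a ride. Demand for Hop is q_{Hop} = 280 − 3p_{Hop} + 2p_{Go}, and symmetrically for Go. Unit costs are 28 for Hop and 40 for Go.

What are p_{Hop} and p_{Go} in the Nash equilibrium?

Hop's profit: π = (p_{Hop} − 28)(280 − 3p_{Hop} + 2p_{Go}).
∂π/∂p_{Hop} = 364 − 6p_{Hop} + 2p_{Go} = 0 ⇒ p_{Hop} = 182/3 + (1/3)p_{Go}.
Similarly p_{Go} = 200/3 + (1/3)p_{Hop}.
Substituting the second reaction function into the first: p_{Hop} = 182/3 + (1/3)(200/3 + (1/3)p_{Hop}), which gives (8/9)p_{Hop} = 746/9 ⇒ p_{Hop} = 93.25.
Then p_{Go} = 200/3 + (1/3)·93.25 = 97.75.

93.25, 97.75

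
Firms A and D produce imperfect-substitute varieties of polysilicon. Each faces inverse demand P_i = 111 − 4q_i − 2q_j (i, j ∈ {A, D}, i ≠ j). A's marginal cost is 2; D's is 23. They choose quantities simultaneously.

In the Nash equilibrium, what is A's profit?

Firm A's profit: π = q_A(111 − 4q_A − 2q_D) − 2q_A.
∂π/∂q_A = 109 − 8q_A − 2q_D = 0 ⇒ q_A = 13.625 − 0.25q_D.
Similarly q_D = 11 − 0.25q_A.
Plugging q_D into A's best response: q_A = 13.625 − 0.25(11 − 0.25q_A) ⇒ 0.9375q_A = 10.875, so q_A = 11.6.
Then q_D = 11 − 0.25·11.6 = 8.1.
P_A = 111 − 4·11.6 − 2·8.1 = 48.4.
Profit = (48.4 − 2)·11.6 = 538.24.

538.24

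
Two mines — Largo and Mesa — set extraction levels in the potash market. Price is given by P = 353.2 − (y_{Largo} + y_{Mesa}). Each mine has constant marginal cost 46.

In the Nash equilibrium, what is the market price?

148.4

Mine Largo's profit: π = y_{Largo}(353.2 − (y_{Largo} + y_{Mesa})) − 46y_{Largo}.
∂π/∂y_{Largo} = 307.2 − 2y_{Largo} − y_{Mesa} = 0, so y_{Largo} = 153.6 − 0.5y_{Mesa}.
Setting y_{Largo} = y_{Mesa} in the reaction function: y_{Largo} = 153.6 − 0.5y_{Largo}, so y_{Largo} = 153.6 / 1.5 = 102.4.
Equilibrium price: P = 353.2 − 204.8 = 148.4.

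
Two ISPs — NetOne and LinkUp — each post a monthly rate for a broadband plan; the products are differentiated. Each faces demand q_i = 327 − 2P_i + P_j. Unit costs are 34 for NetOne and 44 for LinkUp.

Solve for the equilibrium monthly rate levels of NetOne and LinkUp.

133, 137

NetOne's profit: π = (P_{NetOne} − 34)(327 − 2P_{NetOne} + P_{LinkUp}).
∂π/∂P_{NetOne} = 395 − 4P_{NetOne} + P_{LinkUp} = 0 ⇒ P_{NetOne} = 98.75 + 0.25P_{LinkUp}.
Similarly P_{LinkUp} = 103.75 + 0.25P_{NetOne}.
Plugging P_{LinkUp} into NetOne's best response: P_{NetOne} = 98.75 + 0.25(103.75 + 0.25P_{NetOne}) ⇒ 0.9375P_{NetOne} = 124.6875, so P_{NetOne} = 133.
Then P_{LinkUp} = 103.75 + 0.25·133 = 137.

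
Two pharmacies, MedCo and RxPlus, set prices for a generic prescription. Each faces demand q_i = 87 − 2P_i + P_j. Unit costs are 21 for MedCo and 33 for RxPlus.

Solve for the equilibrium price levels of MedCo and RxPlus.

MedCo's profit: π = (P_{MedCo} − 21)(87 − 2P_{MedCo} + P_{RxPlus}).
∂π/∂P_{MedCo} = 129 − 4P_{MedCo} + P_{RxPlus} = 0 ⇒ P_{MedCo} = 32.25 + 0.25P_{RxPlus}.
Similarly P_{RxPlus} = 38.25 + 0.25P_{MedCo}.
Solving the two reaction functions simultaneously: (1 − (0.25)(0.25))P_{MedCo} = 32.25 + 0.25·38.25, so 0.9375P_{MedCo} = 41.8125 and P_{MedCo} = 44.6.
Then P_{RxPlus} = 38.25 + 0.25·44.6 = 49.4.

44.6, 49.4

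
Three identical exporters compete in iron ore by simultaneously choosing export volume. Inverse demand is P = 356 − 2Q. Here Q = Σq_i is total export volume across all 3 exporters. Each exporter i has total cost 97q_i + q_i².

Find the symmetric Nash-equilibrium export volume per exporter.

25.9

A representative exporter's profit is π_i = q_i(356 − 2Q) − 97q_i − q_i², with Q = q_i + Σ_{j≠i} q_j.
First-order condition: 259 − 6q_i − 2Σ_{j≠i} q_j = 0.
With identical exporters, set every q_j = q: then 259 − 6q − 4q = 0, i.e. q = 259/10 = 25.9.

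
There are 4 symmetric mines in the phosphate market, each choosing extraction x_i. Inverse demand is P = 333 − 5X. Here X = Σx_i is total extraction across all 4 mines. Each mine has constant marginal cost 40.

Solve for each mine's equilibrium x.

A representative mine's profit is π_i = x_i(333 − 5X) − 40x_i, with X = x_i + Σ_{j≠i} x_j.
First-order condition: 293 − 10x_i − 5Σ_{j≠i} x_j = 0.
With identical mines, set every x_j = x: then 293 − 10x − 15x = 0, i.e. x = 293/25 = 11.72.

11.72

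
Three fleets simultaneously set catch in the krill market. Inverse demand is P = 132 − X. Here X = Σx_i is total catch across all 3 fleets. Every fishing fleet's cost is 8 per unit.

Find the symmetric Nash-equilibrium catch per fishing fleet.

A representative fishing fleet's profit is π_i = x_i(132 − X) − 8x_i, with X = x_i + Σ_{j≠i} x_j.
First-order condition: 124 − 2x_i − Σ_{j≠i} x_j = 0.
Imposing symmetry (x_j = x for all j) turns Σ_{j≠i} x_j into 2x, so 124 = 4x and x = 31.

31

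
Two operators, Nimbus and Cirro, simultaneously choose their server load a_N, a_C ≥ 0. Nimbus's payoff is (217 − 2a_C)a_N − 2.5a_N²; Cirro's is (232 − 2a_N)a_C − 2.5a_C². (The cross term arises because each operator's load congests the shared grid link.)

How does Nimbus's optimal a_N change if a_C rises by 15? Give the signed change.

Expanding Nimbus's payoff: 217a_N − 2a_Ca_N − 2.5a_N².
∂π/∂a_N = 217 − 2a_C − 5a_N = 0, so a_N = 43.4 − 0.4a_C.
The reaction-function slope is −0.4, so a 15-unit rise in a_C moves a_N by −0.4 × 15 = −6. Nimbus's best response falls — the actions are strategic substitutes.

-6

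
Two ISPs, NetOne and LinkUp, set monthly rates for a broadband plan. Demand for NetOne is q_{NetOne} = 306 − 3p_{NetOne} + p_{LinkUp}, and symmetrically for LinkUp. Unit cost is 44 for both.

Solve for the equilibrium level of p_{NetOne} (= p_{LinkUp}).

NetOne's profit: π = (p_{NetOne} − 44)(306 − 3p_{NetOne} + p_{LinkUp}).
∂π/∂p_{NetOne} = 438 − 6p_{NetOne} + p_{LinkUp} = 0 ⇒ p_{NetOne} = 73 + (1/6)p_{LinkUp}.
Setting p_{NetOne} = p_{LinkUp} in the reaction function: p_{NetOne} = 73 + (1/6)p_{NetOne}, so p_{NetOne} = 73 / (5/6) = 87.6.

87.6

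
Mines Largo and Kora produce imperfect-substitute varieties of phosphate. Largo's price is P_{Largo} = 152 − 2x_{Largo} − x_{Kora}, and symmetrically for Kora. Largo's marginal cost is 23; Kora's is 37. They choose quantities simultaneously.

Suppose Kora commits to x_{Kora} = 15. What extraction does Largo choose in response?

28.5

Mine Largo's profit: π = x_{Largo}(152 − 2x_{Largo} − x_{Kora}) − 23x_{Largo}.
∂π/∂x_{Largo} = 129 − 4x_{Largo} − x_{Kora} = 0 ⇒ x_{Largo} = 32.25 − 0.25x_{Kora}.
At x_{Kora} = 15: x_{Largo} = 32.25 − 0.25·15 = 28.5.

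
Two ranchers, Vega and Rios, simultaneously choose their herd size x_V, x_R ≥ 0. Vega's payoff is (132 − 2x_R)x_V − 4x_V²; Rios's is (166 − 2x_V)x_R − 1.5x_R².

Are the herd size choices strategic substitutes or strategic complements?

Expanding Vega's payoff: 132x_V − 2x_Rx_V − 4x_V².
∂π/∂x_V = 132 − 2x_R − 8x_V = 0, so x_V = 16.5 − 0.25x_R.
The best-response slope dx_V/dx_R = −0.25 < 0: the reaction function is downward-sloping, so the choices are strategic substitutes.

strategic substitutes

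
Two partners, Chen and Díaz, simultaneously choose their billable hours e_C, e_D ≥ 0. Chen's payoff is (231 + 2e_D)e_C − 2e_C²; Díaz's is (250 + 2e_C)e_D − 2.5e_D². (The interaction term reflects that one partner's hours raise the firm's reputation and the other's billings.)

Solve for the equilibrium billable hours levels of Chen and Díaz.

Expanding Chen's payoff: 231e_C + 2e_De_C − 2e_C².
∂π/∂e_C = 231 + 2e_D − 4e_C = 0, so e_C = 57.75 + 0.5e_D.
Likewise for Díaz: e_D = 50 + 0.4e_C.
Substituting the second reaction function into the first: e_C = 57.75 + 0.5(50 + 0.4e_C), which gives 0.8e_C = 82.75 ⇒ e_C = 103.4375.
Then e_D = 50 + 0.4·103.4375 = 91.375.

103.4375, 91.375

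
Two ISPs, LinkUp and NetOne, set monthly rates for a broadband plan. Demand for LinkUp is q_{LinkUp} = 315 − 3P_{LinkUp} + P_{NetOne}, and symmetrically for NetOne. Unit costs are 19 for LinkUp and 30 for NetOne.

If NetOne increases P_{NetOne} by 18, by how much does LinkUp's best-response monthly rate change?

3

LinkUp's profit: π = (P_{LinkUp} − 19)(315 − 3P_{LinkUp} + P_{NetOne}).
∂π/∂P_{LinkUp} = 372 − 6P_{LinkUp} + P_{NetOne} = 0 ⇒ P_{LinkUp} = 62 + (1/6)P_{NetOne}.
The reaction-function slope is 1/6, so an 18-unit rise in P_{NetOne} moves P_{LinkUp} by 1/6 × 18 = 3. LinkUp's best response rises — the actions are strategic complements.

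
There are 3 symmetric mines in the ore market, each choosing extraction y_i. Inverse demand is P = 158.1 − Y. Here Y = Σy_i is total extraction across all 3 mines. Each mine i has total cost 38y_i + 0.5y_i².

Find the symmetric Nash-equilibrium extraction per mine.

A representative mine's profit is π_i = y_i(158.1 − Y) − 38y_i − 0.5y_i², with Y = y_i + Σ_{j≠i} y_j.
First-order condition: 120.1 − 3y_i − Σ_{j≠i} y_j = 0.
In a symmetric equilibrium every mine chooses the same y, so Σ_{j≠i} y_j = 2y. The condition becomes 120.1 − 5y = 0, giving y = 120.1/5 = 24.02.

24.02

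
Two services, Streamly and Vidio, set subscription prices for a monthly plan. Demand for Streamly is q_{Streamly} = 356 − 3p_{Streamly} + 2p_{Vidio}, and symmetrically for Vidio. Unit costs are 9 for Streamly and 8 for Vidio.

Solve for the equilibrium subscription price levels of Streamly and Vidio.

Streamly's profit: π = (p_{Streamly} − 9)(356 − 3p_{Streamly} + 2p_{Vidio}).
∂π/∂p_{Streamly} = 383 − 6p_{Streamly} + 2p_{Vidio} = 0 ⇒ p_{Streamly} = 383/6 + (1/3)p_{Vidio}.
Similarly p_{Vidio} = 190/3 + (1/3)p_{Streamly}.
Solving the two reaction functions simultaneously: (1 − (1/3)(1/3))p_{Streamly} = 383/6 + (1/3)·(190/3), so (8/9)p_{Streamly} = 1529/18 and p_{Streamly} = 95.5625.
Then p_{Vidio} = 190/3 + (1/3)·95.5625 = 95.1875.

95.5625, 95.1875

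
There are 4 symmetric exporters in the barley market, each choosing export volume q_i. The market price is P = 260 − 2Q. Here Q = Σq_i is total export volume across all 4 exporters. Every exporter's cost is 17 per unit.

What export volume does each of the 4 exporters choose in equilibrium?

A representative exporter's profit is π_i = q_i(260 − 2Q) − 17q_i, with Q = q_i + Σ_{j≠i} q_j.
First-order condition: 243 − 4q_i − 2Σ_{j≠i} q_j = 0.
With identical exporters, set every q_j = q: then 243 − 4q − 6q = 0, i.e. q = 243/10 = 24.3.

24.3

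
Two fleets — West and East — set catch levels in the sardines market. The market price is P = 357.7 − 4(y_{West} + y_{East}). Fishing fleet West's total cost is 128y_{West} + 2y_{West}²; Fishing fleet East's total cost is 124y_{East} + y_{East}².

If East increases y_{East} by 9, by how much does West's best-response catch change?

Fishing fleet West's profit: π = y_{West}(357.7 − 4(y_{West} + y_{East})) − 128y_{West} − 2y_{West}².
∂π/∂y_{West} = 229.7 − 12y_{West} − 4y_{East} = 0, so y_{West} = 2297/120 − (1/3)y_{East}.
The reaction-function slope is −1/3, so a 9-unit rise in y_{East} moves y_{West} by −1/3 × 9 = −3. West's best response falls — the actions are strategic substitutes.

-3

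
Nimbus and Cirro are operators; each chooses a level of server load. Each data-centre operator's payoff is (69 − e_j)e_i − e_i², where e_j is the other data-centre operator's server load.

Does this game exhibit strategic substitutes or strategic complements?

strategic substitutes

Nimbus's payoff is (69 − e_C)e_N − e_N².
∂π/∂e_N = 69 − e_C − 2e_N = 0, so e_N = 34.5 − 0.5e_C.
The best-response slope de_N/de_C = −0.5 < 0: the reaction function is downward-sloping, so the choices are strategic substitutes.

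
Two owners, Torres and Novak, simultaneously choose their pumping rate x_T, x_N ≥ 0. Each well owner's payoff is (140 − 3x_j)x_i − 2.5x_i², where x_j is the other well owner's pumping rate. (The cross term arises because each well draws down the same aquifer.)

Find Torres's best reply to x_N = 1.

Torres's payoff is (140 − 3x_N)x_T − 2.5x_T².
∂π/∂x_T = 140 − 3x_N − 5x_T = 0, so x_T = 28 − 0.6x_N.
At x_N = 1: x_T = 28 − 0.6·1 = 27.4.

27.4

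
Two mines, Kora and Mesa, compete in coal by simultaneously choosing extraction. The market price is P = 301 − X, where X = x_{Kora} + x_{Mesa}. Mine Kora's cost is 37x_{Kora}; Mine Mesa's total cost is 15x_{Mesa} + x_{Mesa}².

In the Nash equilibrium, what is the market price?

Mine Kora's profit: π = x_{Kora}(301 − (x_{Kora} + x_{Mesa})) − 37x_{Kora}.
∂π/∂x_{Kora} = 264 − 2x_{Kora} − x_{Mesa} = 0, so x_{Kora} = 132 − 0.5x_{Mesa}.
For Mesa: ∂π/∂x_{Mesa} = 286 − 4x_{Mesa} − x_{Kora} = 0 ⇒ x_{Mesa} = 71.5 − 0.25x_{Kora}.
Solving the two reaction functions simultaneously: (1 − (−0.5)(−0.25))x_{Kora} = 132 − 0.5·71.5, so 0.875x_{Kora} = 96.25 and x_{Kora} = 110.
Then x_{Mesa} = 71.5 − 0.25·110 = 44.
Equilibrium price: P = 301 − 154 = 147.

147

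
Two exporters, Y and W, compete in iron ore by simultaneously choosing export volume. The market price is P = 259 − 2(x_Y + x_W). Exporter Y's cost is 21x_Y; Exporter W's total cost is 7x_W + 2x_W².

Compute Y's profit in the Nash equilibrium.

5000

Exporter Y's profit: π = x_Y(259 − 2(x_Y + x_W)) − 21x_Y.
∂π/∂x_Y = 238 − 4x_Y − 2x_W = 0, so x_Y = 59.5 − 0.5x_W.
For W: ∂π/∂x_W = 252 − 8x_W − 2x_Y = 0 ⇒ x_W = 31.5 − 0.25x_Y.
Plugging x_W into Y's best response: x_Y = 59.5 − 0.5(31.5 − 0.25x_Y) ⇒ 0.875x_Y = 43.75, so x_Y = 50.
Then x_W = 31.5 − 0.25·50 = 19.
Price P = 259 − 2·69 = 121.
Y's profit: (121 − 21)·50 = 5000.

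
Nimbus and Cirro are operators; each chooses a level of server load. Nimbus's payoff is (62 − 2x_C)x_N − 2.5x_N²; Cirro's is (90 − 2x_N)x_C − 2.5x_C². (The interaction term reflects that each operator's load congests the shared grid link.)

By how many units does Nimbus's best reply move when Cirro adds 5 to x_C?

-2

Expanding Nimbus's payoff: 62x_N − 2x_Cx_N − 2.5x_N².
∂π/∂x_N = 62 − 2x_C − 5x_N = 0, so x_N = 12.4 − 0.4x_C.
The reaction-function slope is −0.4, so a 5-unit rise in x_C moves x_N by −0.4 × 5 = −2. Nimbus's best response falls — the actions are strategic substitutes.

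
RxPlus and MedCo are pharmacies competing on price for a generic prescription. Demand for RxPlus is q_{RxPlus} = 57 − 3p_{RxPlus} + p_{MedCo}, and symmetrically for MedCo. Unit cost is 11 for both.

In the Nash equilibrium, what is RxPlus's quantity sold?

RxPlus's profit: π = (p_{RxPlus} − 11)(57 − 3p_{RxPlus} + p_{MedCo}).
∂π/∂p_{RxPlus} = 90 − 6p_{RxPlus} + p_{MedCo} = 0 ⇒ p_{RxPlus} = 15 + (1/6)p_{MedCo}.
Setting p_{RxPlus} = p_{MedCo} in the reaction function: p_{RxPlus} = 15 + (1/6)p_{RxPlus}, so p_{RxPlus} = 15 / (5/6) = 18.
q_{RxPlus} = 57 − 3·18 + 18 = 21.

21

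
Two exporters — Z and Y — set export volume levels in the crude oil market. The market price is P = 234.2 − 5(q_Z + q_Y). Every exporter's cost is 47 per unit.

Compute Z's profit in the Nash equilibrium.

778.752

Exporter Z's profit: π = q_Z(234.2 − 5(q_Z + q_Y)) − 47q_Z.
∂π/∂q_Z = 187.2 − 10q_Z − 5q_Y = 0, so q_Z = 18.72 − 0.5q_Y.
By symmetry q_Y = q_Z; substituting into the reaction function, 1.5q_Z = 18.72 and q_Z = 12.48.
Price P = 234.2 − 5·24.96 = 109.4.
Z's profit: (109.4 − 47)·12.48 = 778.752.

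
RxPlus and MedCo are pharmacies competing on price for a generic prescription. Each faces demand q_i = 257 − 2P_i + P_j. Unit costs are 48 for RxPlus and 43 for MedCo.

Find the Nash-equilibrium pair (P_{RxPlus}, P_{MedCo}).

117, 115

RxPlus's profit: π = (P_{RxPlus} − 48)(257 − 2P_{RxPlus} + P_{MedCo}).
∂π/∂P_{RxPlus} = 353 − 4P_{RxPlus} + P_{MedCo} = 0 ⇒ P_{RxPlus} = 88.25 + 0.25P_{MedCo}.
Similarly P_{MedCo} = 85.75 + 0.25P_{RxPlus}.
Substituting the second reaction function into the first: P_{RxPlus} = 88.25 + 0.25(85.75 + 0.25P_{RxPlus}), which gives 0.9375P_{RxPlus} = 109.6875 ⇒ P_{RxPlus} = 117.
Then P_{MedCo} = 85.75 + 0.25·117 = 115.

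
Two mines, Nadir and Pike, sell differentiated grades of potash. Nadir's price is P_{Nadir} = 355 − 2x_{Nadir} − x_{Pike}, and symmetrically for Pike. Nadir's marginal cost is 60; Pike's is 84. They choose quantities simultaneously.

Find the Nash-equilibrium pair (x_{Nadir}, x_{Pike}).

60.6, 52.6

Mine Nadir's profit: π = x_{Nadir}(355 − 2x_{Nadir} − x_{Pike}) − 60x_{Nadir}.
∂π/∂x_{Nadir} = 295 − 4x_{Nadir} − x_{Pike} = 0 ⇒ x_{Nadir} = 73.75 − 0.25x_{Pike}.
Similarly x_{Pike} = 67.75 − 0.25x_{Nadir}.
Substituting the second reaction function into the first: x_{Nadir} = 73.75 − 0.25(67.75 − 0.25x_{Nadir}), which gives 0.9375x_{Nadir} = 56.8125 ⇒ x_{Nadir} = 60.6.
Then x_{Pike} = 67.75 − 0.25·60.6 = 52.6.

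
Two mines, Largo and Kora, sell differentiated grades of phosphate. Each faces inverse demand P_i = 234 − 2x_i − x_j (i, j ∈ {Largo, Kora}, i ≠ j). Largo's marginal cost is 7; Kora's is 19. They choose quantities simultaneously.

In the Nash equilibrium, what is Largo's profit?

4268.88

Mine Largo's profit: π = x_{Largo}(234 − 2x_{Largo} − x_{Kora}) − 7x_{Largo}.
∂π/∂x_{Largo} = 227 − 4x_{Largo} − x_{Kora} = 0 ⇒ x_{Largo} = 56.75 − 0.25x_{Kora}.
Similarly x_{Kora} = 53.75 − 0.25x_{Largo}.
Substituting the second reaction function into the first: x_{Largo} = 56.75 − 0.25(53.75 − 0.25x_{Largo}), which gives 0.9375x_{Largo} = 43.3125 ⇒ x_{Largo} = 46.2.
Then x_{Kora} = 53.75 − 0.25·46.2 = 42.2.
P_{Largo} = 234 − 2·46.2 − 42.2 = 99.4.
Profit = (99.4 − 7)·46.2 = 4268.88.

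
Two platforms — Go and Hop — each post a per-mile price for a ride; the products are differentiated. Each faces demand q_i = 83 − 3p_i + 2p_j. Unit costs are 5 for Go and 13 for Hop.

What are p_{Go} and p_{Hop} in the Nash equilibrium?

Go's profit: π = (p_{Go} − 5)(83 − 3p_{Go} + 2p_{Hop}).
∂π/∂p_{Go} = 98 − 6p_{Go} + 2p_{Hop} = 0 ⇒ p_{Go} = 49/3 + (1/3)p_{Hop}.
Similarly p_{Hop} = 61/3 + (1/3)p_{Go}.
Solving the two reaction functions simultaneously: (1 − (1/3)(1/3))p_{Go} = 49/3 + (1/3)·(61/3), so (8/9)p_{Go} = 208/9 and p_{Go} = 26.
Then p_{Hop} = 61/3 + (1/3)·26 = 29.

26, 29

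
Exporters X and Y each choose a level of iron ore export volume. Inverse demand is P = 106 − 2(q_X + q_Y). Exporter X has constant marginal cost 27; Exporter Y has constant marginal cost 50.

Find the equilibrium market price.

Exporter X's profit: π = q_X(106 − 2(q_X + q_Y)) − 27q_X.
∂π/∂q_X = 79 − 4q_X − 2q_Y = 0, so q_X = 19.75 − 0.5q_Y.
By the same steps for Y: q_Y = 14 − 0.5q_X.
Substituting the second reaction function into the first: q_X = 19.75 − 0.5(14 − 0.5q_X), which gives 0.75q_X = 12.75 ⇒ q_X = 17.
Then q_Y = 14 − 0.5·17 = 5.5.
Equilibrium price: P = 106 − 2·22.5 = 61.

61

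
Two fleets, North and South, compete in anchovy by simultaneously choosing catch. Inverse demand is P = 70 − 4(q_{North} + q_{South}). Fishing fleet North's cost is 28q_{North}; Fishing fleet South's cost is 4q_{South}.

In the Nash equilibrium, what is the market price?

34

Fishing fleet North's profit: π = q_{North}(70 − 4(q_{North} + q_{South})) − 28q_{North}.
∂π/∂q_{North} = 42 − 8q_{North} − 4q_{South} = 0, so q_{North} = 5.25 − 0.5q_{South}.
By the same steps for South: q_{South} = 8.25 − 0.5q_{North}.
Solving the two reaction functions simultaneously: (1 − (−0.5)(−0.5))q_{North} = 5.25 − 0.5·8.25, so 0.75q_{North} = 1.125 and q_{North} = 1.5.
Then q_{South} = 8.25 − 0.5·1.5 = 7.5.
Equilibrium price: P = 70 − 4·9 = 34.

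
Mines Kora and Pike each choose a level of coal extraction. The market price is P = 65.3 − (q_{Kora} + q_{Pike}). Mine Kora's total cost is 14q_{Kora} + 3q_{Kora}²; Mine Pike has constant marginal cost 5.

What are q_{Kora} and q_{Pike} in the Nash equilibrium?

2.82, 28.74

Mine Kora's profit: π = q_{Kora}(65.3 − (q_{Kora} + q_{Pike})) − 14q_{Kora} − 3q_{Kora}².
∂π/∂q_{Kora} = 51.3 − 8q_{Kora} − q_{Pike} = 0, so q_{Kora} = 6.4125 − 0.125q_{Pike}.
For Pike: ∂π/∂q_{Pike} = 60.3 − 2q_{Pike} − q_{Kora} = 0 ⇒ q_{Pike} = 30.15 − 0.5q_{Kora}.
Solving the two reaction functions simultaneously: (1 − (−0.125)(−0.5))q_{Kora} = 6.4125 − 0.125·30.15, so 0.9375q_{Kora} = 423/160 and q_{Kora} = 2.82.
Then q_{Pike} = 30.15 − 0.5·2.82 = 28.74.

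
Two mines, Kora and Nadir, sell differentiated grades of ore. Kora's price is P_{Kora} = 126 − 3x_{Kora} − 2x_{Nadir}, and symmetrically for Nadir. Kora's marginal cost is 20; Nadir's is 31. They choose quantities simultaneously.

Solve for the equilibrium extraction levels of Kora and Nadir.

Mine Kora's profit: π = x_{Kora}(126 − 3x_{Kora} − 2x_{Nadir}) − 20x_{Kora}.
∂π/∂x_{Kora} = 106 − 6x_{Kora} − 2x_{Nadir} = 0 ⇒ x_{Kora} = 53/3 − (1/3)x_{Nadir}.
Similarly x_{Nadir} = 95/6 − (1/3)x_{Kora}.
Plugging x_{Nadir} into Kora's best response: x_{Kora} = 53/3 − (1/3)(95/6 − (1/3)x_{Kora}) ⇒ (8/9)x_{Kora} = 223/18, so x_{Kora} = 13.9375.
Then x_{Nadir} = 95/6 − (1/3)·13.9375 = 11.1875.

13.9375, 11.1875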